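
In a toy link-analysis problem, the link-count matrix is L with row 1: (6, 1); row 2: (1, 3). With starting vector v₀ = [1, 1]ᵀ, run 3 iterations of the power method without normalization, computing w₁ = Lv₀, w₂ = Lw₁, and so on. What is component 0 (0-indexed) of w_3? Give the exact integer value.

295

w1 = Lv₀ = (6·1 + 1·1; 1·1 + 3·1) = (7, 4)
w2 = Lw1 = (6·7 + 1·4; 1·7 + 3·4) = (46, 19)
w3 = Lw2 = (295, 103)
The requested component of w3 is 295.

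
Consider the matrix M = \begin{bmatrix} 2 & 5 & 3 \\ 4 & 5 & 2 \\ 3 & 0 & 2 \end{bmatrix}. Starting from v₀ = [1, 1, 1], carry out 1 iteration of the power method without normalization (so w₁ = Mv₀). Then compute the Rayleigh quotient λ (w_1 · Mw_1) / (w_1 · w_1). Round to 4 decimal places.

λ ≈ 9.1667

w1 = Mv₀ = (2·1 + 5·1 + 3·1; 4·1 + 5·1 + 2·1; 3·1 + 0·1 + 2·1) = (10, 11, 5)
Mw1 = (90, 105, 40)
w1·Mw1 = 10·90 + 11·105 + 5·40 = 2255; w1·w1 = 10·10 + 11·11 + 5·5 = 246
λ ≈ 2255/246 = 9.1667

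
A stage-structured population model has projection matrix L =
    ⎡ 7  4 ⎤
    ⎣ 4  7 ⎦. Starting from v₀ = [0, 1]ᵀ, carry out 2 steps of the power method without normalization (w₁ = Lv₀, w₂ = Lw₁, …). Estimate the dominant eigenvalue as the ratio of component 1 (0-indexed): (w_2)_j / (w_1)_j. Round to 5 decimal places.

w1 = Lv₀ = (7·0 + 4·1; 4·0 + 7·1) = (4, 7)
w2 = Lw1 = (7·4 + 4·7; 4·4 + 7·7) = (56, 65)
Ratio at component: 65 / 7 = 9.28571

λ ≈ 9.28571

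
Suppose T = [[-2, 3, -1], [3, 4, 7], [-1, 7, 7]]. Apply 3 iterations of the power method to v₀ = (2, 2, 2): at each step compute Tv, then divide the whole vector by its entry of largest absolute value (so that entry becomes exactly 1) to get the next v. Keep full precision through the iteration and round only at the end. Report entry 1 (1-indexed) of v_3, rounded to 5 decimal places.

Tv0 = (0.000000, 28.000000, 26.000000); divide by 28.000000 → v1 = (0.000000, 1.000000, 0.928571)
Tv1 = (2.071429, 10.500000, 13.500000); divide by 13.500000 → v2 = (0.153439, 0.777778, 1.000000)
Tv2 = (1.026455, 10.571429, 12.291005); divide by 12.291005 → v3 = (0.083513, 0.860095, 1.000000)
Requested entry of v3: 388/4646 = 0.08351

0.08351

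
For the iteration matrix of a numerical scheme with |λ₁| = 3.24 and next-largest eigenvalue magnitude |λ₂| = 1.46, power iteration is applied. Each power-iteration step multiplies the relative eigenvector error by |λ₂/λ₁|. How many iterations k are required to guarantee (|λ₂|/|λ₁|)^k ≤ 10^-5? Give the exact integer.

15

|λ₂/λ₁| = 1.46/3.24 = 0.45062
Need k ≥ ln(10^-5) / ln(0.45062) = -11.5129 / -0.7971 ≈ 14.443
Smallest integer k satisfying the bound: 15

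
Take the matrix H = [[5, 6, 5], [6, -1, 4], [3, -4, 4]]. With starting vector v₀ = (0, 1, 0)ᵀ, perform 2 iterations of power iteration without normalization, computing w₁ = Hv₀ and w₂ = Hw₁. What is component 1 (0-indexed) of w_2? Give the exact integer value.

w1 = Hv₀ = (6, -1, -4)
w2 = Hw1 = (4, 21, 6)
The requested component of w2 is 21.

21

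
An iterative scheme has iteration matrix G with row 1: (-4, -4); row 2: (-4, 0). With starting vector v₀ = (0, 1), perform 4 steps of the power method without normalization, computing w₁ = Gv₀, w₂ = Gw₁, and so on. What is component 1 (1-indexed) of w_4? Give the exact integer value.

w1 = Gv₀ = ((-4)·0 + (-4)·1; (-4)·0 + 0·1) = (-4, 0)
w2 = Gw1 = ((-4)·(-4) + (-4)·0; (-4)·(-4) + 0·0) = (16, 16)
w3 = Gw2 = (-128, -64)
w4 = Gw3 = (768, 512)
The requested component of w4 is 768.

768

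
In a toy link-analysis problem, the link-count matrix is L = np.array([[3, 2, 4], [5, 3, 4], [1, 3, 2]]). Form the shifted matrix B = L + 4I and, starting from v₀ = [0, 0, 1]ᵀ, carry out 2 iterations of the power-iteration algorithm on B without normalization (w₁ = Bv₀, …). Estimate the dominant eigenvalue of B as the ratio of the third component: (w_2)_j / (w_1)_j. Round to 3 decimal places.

B = L + 4I has rows (7, 2, 4); (5, 7, 4); (1, 3, 6)
w1 = Bv₀ = (7·0 + 2·0 + 4·1; 5·0 + 7·0 + 4·1; 1·0 + 3·0 + 6·1) = (4, 4, 6)
w2 = Bw1 = (7·4 + 2·4 + 4·6; 5·4 + 7·4 + 4·6; 1·4 + 3·4 + 6·6) = (60, 72, 52)
Ratio: 52/6 = 8.667

μ ≈ 8.667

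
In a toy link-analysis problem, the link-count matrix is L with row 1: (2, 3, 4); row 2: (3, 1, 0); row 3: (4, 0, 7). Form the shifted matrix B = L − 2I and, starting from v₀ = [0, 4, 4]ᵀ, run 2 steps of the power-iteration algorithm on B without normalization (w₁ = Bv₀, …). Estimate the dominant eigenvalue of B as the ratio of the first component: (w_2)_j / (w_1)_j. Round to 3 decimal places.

2.429

B = L − 2I has rows (0, 3, 4); (3, -1, 0); (4, 0, 5)
w1 = Bv₀ = (0·0 + 3·4 + 4·4; 3·0 + (-1)·4 + 0·4; 4·0 + 0·4 + 5·4) = (28, -4, 20)
w2 = Bw1 = (0·28 + 3·(-4) + 4·20; 3·28 + (-1)·(-4) + 0·20; 4·28 + 0·(-4) + 5·20) = (68, 88, 212)
Ratio: 68/28 = 2.429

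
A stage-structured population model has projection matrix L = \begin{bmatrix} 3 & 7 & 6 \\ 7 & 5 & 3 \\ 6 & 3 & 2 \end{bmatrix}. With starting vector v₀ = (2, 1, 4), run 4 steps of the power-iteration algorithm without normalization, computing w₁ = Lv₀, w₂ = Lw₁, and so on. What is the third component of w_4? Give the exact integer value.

w1 = Lv₀ = (3·2 + 7·1 + 6·4; 7·2 + 5·1 + 3·4; 6·2 + 3·1 + 2·4) = (37, 31, 23)
w2 = Lw1 = (3·37 + 7·31 + 6·23; 7·37 + 5·31 + 3·23; 6·37 + 3·31 + 2·23) = (466, 483, 361)
w3 = Lw2 = (6945, 6760, 4967)
w4 = Lw3 = (97957, 97316, 71884)
The requested component of w4 is 71884.

71884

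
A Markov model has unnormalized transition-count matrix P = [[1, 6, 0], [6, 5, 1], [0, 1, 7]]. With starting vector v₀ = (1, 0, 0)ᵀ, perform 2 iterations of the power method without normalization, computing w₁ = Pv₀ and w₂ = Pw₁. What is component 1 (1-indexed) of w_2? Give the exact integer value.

37

w1 = Pv₀ = (1·1 + 6·0 + 0·0; 6·1 + 5·0 + 1·0; 0·1 + 1·0 + 7·0) = (1, 6, 0)
w2 = Pw1 = (1·1 + 6·6 + 0·0; 6·1 + 5·6 + 1·0; 0·1 + 1·6 + 7·0) = (37, 36, 6)
The requested component of w2 is 37.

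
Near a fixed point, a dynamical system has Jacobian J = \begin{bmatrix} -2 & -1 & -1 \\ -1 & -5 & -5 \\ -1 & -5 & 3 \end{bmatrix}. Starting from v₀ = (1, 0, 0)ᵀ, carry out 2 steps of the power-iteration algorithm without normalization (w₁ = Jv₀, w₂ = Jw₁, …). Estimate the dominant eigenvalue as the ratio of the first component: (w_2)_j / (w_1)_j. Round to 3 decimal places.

-3.000

w1 = Jv₀ = ((-2)·1 + (-1)·0 + (-1)·0; (-1)·1 + (-5)·0 + (-5)·0; (-1)·1 + (-5)·0 + 3·0) = (-2, -1, -1)
w2 = Jw1 = ((-2)·(-2) + (-1)·(-1) + (-1)·(-1); (-1)·(-2) + (-5)·(-1) + (-5)·(-1); (-1)·(-2) + (-5)·(-1) + 3·(-1)) = (6, 12, 4)
Ratio at component: 6 / -2 = -3.000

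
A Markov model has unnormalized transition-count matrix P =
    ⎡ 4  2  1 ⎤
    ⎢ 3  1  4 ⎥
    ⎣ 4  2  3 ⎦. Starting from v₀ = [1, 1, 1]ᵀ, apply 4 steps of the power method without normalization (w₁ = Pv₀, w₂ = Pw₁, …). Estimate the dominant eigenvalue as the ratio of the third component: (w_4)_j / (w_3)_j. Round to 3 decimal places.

w1 = Pv₀ = (4·1 + 2·1 + 1·1; 3·1 + 1·1 + 4·1; 4·1 + 2·1 + 3·1) = (7, 8, 9)
w2 = Pw1 = (4·7 + 2·8 + 1·9; 3·7 + 1·8 + 4·9; 4·7 + 2·8 + 3·9) = (53, 65, 71)
w3 = Pw2 = (413, 508, 555)
w4 = Pw3 = (3223, 3967, 4333)
Ratio at component: 4333 / 555 = 7.807

λ ≈ 7.807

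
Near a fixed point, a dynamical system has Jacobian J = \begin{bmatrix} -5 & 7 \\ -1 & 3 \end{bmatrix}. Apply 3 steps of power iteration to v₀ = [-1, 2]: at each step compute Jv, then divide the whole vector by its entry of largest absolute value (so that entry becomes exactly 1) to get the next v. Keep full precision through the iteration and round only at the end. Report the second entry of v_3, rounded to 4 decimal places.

0.2131

Jv0 = (19.00000, 7.00000); divide by 19.00000 → v1 = (1.00000, 0.36842)
Jv1 = (-2.42105, 0.10526); divide by -2.42105 → v2 = (1.00000, -0.04348)
Jv2 = (-5.30435, -1.13043); divide by -5.30435 → v3 = (1.00000, 0.21311)
Requested entry of v3: 52/244 = 0.2131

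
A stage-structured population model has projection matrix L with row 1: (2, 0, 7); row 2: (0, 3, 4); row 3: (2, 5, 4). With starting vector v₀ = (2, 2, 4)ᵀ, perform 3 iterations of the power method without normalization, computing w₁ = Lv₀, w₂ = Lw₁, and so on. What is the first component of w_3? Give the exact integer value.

w1 = Lv₀ = (32, 22, 30)
w2 = Lw1 = (274, 186, 294)
w3 = Lw2 = (2606, 1734, 2654)
The requested component of w3 is 2606.

2606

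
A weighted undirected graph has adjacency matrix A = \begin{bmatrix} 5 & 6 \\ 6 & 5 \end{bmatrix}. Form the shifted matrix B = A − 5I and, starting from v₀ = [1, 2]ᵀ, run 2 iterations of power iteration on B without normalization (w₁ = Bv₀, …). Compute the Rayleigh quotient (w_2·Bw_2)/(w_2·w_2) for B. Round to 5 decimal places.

μ ≈ 4.80000

B = A − 5I has rows (0, 6); (6, 0)
w1 = Bv₀ = (0·1 + 6·2; 6·1 + 0·2) = (12, 6)
w2 = Bw1 = (0·12 + 6·6; 6·12 + 0·6) = (36, 72)
Bw2 = (432, 216)
w2·Bw2 = 31104; w2·w2 = 6480; μ ≈ 31104/6480 = 4.80000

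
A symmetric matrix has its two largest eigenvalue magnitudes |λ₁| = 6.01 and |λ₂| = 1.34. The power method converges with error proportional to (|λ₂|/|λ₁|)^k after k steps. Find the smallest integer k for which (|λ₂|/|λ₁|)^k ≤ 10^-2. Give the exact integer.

|λ₂/λ₁| = 1.34/6.01 = 0.22296
Need k ≥ ln(10^-2) / ln(0.22296) = -4.6052 / -1.5008 ≈ 3.069
Smallest integer k satisfying the bound: 4

4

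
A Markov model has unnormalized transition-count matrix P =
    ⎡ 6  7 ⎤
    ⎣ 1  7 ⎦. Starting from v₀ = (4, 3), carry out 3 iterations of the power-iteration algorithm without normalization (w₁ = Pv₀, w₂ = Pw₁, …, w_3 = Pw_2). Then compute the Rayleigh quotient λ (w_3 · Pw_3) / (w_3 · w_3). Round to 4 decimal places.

λ ≈ 9.2678

w1 = Pv₀ = (6·4 + 7·3; 1·4 + 7·3) = (45, 25)
w2 = Pw1 = (6·45 + 7·25; 1·45 + 7·25) = (445, 220)
w3 = Pw2 = (4210, 1985)
Pw3 = (39155, 18105)
w3·Pw3 = 4210·39155 + 1985·18105 = 200780975; w3·w3 = 4210·4210 + 1985·1985 = 21664325
λ ≈ 200780975/21664325 = 9.2678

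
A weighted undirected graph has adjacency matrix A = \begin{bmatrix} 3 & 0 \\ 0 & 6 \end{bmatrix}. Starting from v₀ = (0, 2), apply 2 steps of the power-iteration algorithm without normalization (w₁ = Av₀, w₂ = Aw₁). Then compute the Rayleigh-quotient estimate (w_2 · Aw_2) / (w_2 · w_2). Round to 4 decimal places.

w1 = Av₀ = (0, 12)
w2 = Aw1 = (0, 72)
Aw2 = (0, 432)
w2·Aw2 = 0·0 + 72·432 = 31104; w2·w2 = 0·0 + 72·72 = 5184
λ ≈ 31104/5184 = 6.0000

6.0000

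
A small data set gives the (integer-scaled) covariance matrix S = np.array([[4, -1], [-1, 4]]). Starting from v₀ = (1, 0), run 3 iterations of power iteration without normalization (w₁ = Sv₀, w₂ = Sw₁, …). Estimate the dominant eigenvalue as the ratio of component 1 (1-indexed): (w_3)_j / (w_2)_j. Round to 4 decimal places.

4.4706

w1 = Sv₀ = (4, -1)
w2 = Sw1 = (17, -8)
w3 = Sw2 = (76, -49)
Ratio at component: 76 / 17 = 4.4706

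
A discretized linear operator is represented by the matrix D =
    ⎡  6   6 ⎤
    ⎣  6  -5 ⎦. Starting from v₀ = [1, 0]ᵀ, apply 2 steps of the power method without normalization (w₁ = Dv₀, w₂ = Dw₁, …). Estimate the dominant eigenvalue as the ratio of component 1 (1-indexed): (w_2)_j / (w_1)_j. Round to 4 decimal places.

w1 = Dv₀ = (6, 6)
w2 = Dw1 = (72, 6)
Ratio at component: 72 / 6 = 12.0000

12.0000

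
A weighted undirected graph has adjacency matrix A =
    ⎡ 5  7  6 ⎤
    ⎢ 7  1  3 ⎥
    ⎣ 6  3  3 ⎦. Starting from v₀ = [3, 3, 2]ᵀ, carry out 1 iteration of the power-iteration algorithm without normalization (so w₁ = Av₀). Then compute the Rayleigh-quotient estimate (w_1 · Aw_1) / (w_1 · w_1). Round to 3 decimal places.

w1 = Av₀ = (48, 30, 33)
Aw1 = (648, 465, 477)
w1·Aw1 = 48·648 + 30·465 + 33·477 = 60795; w1·w1 = 48·48 + 30·30 + 33·33 = 4293
λ ≈ 60795/4293 = 14.161

14.161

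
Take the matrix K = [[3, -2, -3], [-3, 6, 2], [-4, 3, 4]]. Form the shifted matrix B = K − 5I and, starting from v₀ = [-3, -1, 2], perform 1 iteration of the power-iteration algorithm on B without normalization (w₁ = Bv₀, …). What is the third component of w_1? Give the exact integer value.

B = K − 5I has rows (-2, -2, -3); (-3, 1, 2); (-4, 3, -1)
w1 = Bv₀ = (2, 12, 7)
Requested component of w1: 7

7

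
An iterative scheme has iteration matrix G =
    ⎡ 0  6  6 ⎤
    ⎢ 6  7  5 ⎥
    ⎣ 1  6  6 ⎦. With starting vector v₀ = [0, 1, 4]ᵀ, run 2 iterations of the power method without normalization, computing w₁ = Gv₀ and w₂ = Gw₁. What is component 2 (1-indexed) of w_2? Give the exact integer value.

519

w1 = Gv₀ = (30, 27, 30)
w2 = Gw1 = (342, 519, 372)
The requested component of w2 is 519.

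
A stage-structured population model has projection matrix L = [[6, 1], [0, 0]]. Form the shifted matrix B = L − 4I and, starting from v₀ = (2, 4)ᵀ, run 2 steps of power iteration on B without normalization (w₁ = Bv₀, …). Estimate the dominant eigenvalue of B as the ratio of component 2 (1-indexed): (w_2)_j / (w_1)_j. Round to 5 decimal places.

B = L − 4I has rows (2, 1); (0, -4)
w1 = Bv₀ = (8, -16)
w2 = Bw1 = (0, 64)
Ratio: 64/-16 = -4.00000

-4.00000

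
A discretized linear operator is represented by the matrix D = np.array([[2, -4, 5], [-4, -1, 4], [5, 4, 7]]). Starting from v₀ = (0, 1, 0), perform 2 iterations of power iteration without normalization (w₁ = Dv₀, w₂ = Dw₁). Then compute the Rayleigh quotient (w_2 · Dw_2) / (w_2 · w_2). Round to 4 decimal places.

-2.1991

w1 = Dv₀ = (-4, -1, 4)
w2 = Dw1 = (16, 33, 4)
Dw2 = (-80, -81, 240)
w2·Dw2 = 16·(-80) + 33·(-81) + 4·240 = -2993; w2·w2 = 16·16 + 33·33 + 4·4 = 1361
λ ≈ -2993/1361 = -2.1991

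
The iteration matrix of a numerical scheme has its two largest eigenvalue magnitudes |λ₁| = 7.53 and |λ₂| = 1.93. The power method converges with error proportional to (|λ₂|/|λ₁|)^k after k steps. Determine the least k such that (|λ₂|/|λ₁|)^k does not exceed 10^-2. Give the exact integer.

4

|λ₂/λ₁| = 1.93/7.53 = 0.25631
Need k ≥ ln(10^-2) / ln(0.25631) = -4.6052 / -1.3614 ≈ 3.383
Smallest integer k satisfying the bound: 4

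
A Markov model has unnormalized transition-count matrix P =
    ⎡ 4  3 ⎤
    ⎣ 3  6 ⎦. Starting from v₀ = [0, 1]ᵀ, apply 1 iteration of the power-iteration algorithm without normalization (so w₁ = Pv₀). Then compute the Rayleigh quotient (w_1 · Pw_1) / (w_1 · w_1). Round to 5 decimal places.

8.00000

w1 = Pv₀ = (4·0 + 3·1; 3·0 + 6·1) = (3, 6)
Pw1 = (30, 45)
w1·Pw1 = 3·30 + 6·45 = 360; w1·w1 = 3·3 + 6·6 = 45
λ ≈ 360/45 = 8.00000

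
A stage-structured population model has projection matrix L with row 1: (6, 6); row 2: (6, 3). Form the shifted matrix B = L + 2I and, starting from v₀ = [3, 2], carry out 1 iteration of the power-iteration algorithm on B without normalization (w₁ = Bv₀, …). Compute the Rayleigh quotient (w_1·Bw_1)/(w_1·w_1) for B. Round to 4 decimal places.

B = L + 2I has rows (8, 6); (6, 5)
w1 = Bv₀ = (8·3 + 6·2; 6·3 + 5·2) = (36, 28)
Bw1 = (456, 356)
w1·Bw1 = 26384; w1·w1 = 2080; μ ≈ 26384/2080 = 12.6846

μ ≈ 12.6846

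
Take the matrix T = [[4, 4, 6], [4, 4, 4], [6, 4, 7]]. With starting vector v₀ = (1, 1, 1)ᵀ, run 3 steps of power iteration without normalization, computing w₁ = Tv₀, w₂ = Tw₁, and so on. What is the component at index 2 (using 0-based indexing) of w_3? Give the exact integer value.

w1 = Tv₀ = (4·1 + 4·1 + 6·1; 4·1 + 4·1 + 4·1; 6·1 + 4·1 + 7·1) = (14, 12, 17)
w2 = Tw1 = (4·14 + 4·12 + 6·17; 4·14 + 4·12 + 4·17; 6·14 + 4·12 + 7·17) = (206, 172, 251)
w3 = Tw2 = (3018, 2516, 3681)
The requested component of w3 is 3681.

3681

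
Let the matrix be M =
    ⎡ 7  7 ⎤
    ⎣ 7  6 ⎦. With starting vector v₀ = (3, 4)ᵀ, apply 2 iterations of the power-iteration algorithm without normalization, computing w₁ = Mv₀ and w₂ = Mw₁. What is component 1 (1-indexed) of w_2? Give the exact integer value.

w1 = Mv₀ = (49, 45)
w2 = Mw1 = (658, 613)
The requested component of w2 is 658.

658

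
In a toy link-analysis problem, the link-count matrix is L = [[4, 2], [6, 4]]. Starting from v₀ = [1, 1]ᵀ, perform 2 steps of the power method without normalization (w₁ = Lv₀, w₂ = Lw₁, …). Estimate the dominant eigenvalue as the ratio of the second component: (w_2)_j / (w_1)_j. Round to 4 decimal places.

7.6000

w1 = Lv₀ = (4·1 + 2·1; 6·1 + 4·1) = (6, 10)
w2 = Lw1 = (4·6 + 2·10; 6·6 + 4·10) = (44, 76)
Ratio at component: 76 / 10 = 7.6000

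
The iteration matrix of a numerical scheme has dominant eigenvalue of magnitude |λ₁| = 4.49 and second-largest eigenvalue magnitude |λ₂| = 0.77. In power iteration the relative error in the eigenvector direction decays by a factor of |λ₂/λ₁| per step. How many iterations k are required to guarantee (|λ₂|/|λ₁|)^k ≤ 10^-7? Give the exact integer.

10

|λ₂/λ₁| = 0.77/4.49 = 0.17149
Need k ≥ ln(10^-7) / ln(0.17149) = -16.1181 / -1.7632 ≈ 9.141
Smallest integer k satisfying the bound: 10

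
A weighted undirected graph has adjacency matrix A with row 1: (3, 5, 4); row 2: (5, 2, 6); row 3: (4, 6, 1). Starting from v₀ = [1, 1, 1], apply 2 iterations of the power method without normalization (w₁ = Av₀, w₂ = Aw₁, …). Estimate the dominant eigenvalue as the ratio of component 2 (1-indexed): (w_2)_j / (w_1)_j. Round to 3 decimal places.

11.692

w1 = Av₀ = (12, 13, 11)
w2 = Aw1 = (145, 152, 137)
Ratio at component: 152 / 13 = 11.692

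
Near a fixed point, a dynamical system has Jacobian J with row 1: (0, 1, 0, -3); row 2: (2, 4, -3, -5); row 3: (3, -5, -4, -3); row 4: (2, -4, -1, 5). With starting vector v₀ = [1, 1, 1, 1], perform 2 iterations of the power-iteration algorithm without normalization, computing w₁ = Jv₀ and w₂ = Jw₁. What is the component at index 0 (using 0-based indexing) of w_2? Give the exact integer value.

w1 = Jv₀ = (-2, -2, -9, 2)
w2 = Jw1 = (-8, 5, 34, 23)
The requested component of w2 is -8.

-8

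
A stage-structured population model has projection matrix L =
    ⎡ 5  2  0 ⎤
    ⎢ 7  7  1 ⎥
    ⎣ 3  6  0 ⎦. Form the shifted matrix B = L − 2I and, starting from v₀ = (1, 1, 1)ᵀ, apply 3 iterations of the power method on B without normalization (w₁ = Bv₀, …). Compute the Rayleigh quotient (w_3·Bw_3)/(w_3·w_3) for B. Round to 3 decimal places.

μ ≈ 8.376

B = L − 2I has rows (3, 2, 0); (7, 5, 1); (3, 6, -2)
w1 = Bv₀ = (5, 13, 7)
w2 = Bw1 = (41, 107, 79)
w3 = Bw2 = (337, 901, 607)
Bw3 = (2813, 7471, 5203)
w3·Bw3 = 10837573; w3·w3 = 1293819; μ ≈ 10837573/1293819 = 8.376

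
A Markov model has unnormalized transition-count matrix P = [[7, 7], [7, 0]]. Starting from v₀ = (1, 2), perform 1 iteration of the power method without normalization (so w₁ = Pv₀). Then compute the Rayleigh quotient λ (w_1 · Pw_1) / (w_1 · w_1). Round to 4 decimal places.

w1 = Pv₀ = (21, 7)
Pw1 = (196, 147)
w1·Pw1 = 21·196 + 7·147 = 5145; w1·w1 = 21·21 + 7·7 = 490
λ ≈ 5145/490 = 10.5000

λ ≈ 10.5000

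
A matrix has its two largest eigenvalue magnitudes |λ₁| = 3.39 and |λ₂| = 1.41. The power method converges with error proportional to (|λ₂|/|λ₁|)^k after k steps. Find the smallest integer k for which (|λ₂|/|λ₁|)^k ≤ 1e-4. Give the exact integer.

11

|λ₂/λ₁| = 1.41/3.39 = 0.41593
Need k ≥ ln(1e-4) / ln(0.41593) = -9.2103 / -0.8772 ≈ 10.499
Smallest integer k satisfying the bound: 11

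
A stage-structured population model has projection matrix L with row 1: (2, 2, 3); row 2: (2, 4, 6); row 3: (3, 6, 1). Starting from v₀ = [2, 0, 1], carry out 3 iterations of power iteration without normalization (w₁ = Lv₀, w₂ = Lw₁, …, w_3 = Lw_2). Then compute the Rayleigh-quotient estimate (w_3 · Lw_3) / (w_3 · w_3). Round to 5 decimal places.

10.13695

w1 = Lv₀ = (2·2 + 2·0 + 3·1; 2·2 + 4·0 + 6·1; 3·2 + 6·0 + 1·1) = (7, 10, 7)
w2 = Lw1 = (2·7 + 2·10 + 3·7; 2·7 + 4·10 + 6·7; 3·7 + 6·10 + 1·7) = (55, 96, 88)
w3 = Lw2 = (566, 1022, 829)
Lw3 = (5663, 10194, 8659)
w3·Lw3 = 566·5663 + 1022·10194 + 829·8659 = 20801837; w3·w3 = 566·566 + 1022·1022 + 829·829 = 2052081
λ ≈ 20801837/2052081 = 10.13695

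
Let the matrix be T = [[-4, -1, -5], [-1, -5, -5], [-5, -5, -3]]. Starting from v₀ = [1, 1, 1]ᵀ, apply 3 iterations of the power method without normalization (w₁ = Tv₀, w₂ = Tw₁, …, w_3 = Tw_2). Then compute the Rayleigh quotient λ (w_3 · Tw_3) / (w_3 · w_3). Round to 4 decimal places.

w1 = Tv₀ = ((-4)·1 + (-1)·1 + (-5)·1; (-1)·1 + (-5)·1 + (-5)·1; (-5)·1 + (-5)·1 + (-3)·1) = (-10, -11, -13)
w2 = Tw1 = ((-4)·(-10) + (-1)·(-11) + (-5)·(-13); (-1)·(-10) + (-5)·(-11) + (-5)·(-13); (-5)·(-10) + (-5)·(-11) + (-3)·(-13)) = (116, 130, 144)
w3 = Tw2 = (-1314, -1486, -1662)
Tw3 = (15052, 17054, 18986)
w3·Tw3 = (-1314)·15052 + (-1486)·17054 + (-1662)·18986 = -76675304; w3·w3 = (-1314)·(-1314) + (-1486)·(-1486) + (-1662)·(-1662) = 6697036
λ ≈ -76675304/6697036 = -11.4491

λ ≈ -11.4491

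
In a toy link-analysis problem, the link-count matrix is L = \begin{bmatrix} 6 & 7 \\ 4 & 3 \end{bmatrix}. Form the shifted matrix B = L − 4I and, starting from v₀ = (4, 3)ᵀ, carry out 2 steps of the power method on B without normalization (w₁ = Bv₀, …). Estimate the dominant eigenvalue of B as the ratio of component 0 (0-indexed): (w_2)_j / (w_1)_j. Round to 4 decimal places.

B = L − 4I has rows (2, 7); (4, -1)
w1 = Bv₀ = (29, 13)
w2 = Bw1 = (149, 103)
Ratio: 149/29 = 5.1379

5.1379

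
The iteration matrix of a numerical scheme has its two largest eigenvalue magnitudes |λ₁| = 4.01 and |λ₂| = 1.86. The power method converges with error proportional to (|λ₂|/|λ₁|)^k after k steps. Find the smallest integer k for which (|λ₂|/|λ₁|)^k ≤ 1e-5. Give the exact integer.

15

|λ₂/λ₁| = 1.86/4.01 = 0.46384
Need k ≥ ln(1e-5) / ln(0.46384) = -11.5129 / -0.7682 ≈ 14.987
Smallest integer k satisfying the bound: 15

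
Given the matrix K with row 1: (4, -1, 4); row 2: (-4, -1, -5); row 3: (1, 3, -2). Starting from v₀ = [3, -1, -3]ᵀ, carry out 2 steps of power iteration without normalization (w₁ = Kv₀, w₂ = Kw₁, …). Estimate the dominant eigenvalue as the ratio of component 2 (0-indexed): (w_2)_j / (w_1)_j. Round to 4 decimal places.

λ ≈ 0.1667

w1 = Kv₀ = (1, 4, 6)
w2 = Kw1 = (24, -38, 1)
Ratio at component: 1 / 6 = 0.1667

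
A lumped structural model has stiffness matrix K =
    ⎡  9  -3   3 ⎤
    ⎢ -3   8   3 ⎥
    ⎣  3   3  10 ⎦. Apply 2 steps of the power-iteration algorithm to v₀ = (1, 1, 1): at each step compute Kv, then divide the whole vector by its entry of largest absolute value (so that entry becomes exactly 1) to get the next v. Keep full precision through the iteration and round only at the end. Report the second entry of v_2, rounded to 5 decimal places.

Kv0 = (9.000000, 8.000000, 16.000000); divide by 16.000000 → v1 = (0.562500, 0.500000, 1.000000)
Kv1 = (6.562500, 5.312500, 13.187500); divide by 13.187500 → v2 = (0.497630, 0.402844, 1.000000)
Requested entry of v2: 85/211 = 0.40284

0.40284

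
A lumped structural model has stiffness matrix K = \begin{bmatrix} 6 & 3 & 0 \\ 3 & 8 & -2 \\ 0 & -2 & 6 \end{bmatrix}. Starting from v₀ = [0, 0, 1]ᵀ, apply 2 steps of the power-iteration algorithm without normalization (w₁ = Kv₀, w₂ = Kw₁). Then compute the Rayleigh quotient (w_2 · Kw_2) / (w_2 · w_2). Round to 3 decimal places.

8.916

w1 = Kv₀ = (0, -2, 6)
w2 = Kw1 = (-6, -28, 40)
Kw2 = (-120, -322, 296)
w2·Kw2 = (-6)·(-120) + (-28)·(-322) + 40·296 = 21576; w2·w2 = (-6)·(-6) + (-28)·(-28) + 40·40 = 2420
λ ≈ 21576/2420 = 8.916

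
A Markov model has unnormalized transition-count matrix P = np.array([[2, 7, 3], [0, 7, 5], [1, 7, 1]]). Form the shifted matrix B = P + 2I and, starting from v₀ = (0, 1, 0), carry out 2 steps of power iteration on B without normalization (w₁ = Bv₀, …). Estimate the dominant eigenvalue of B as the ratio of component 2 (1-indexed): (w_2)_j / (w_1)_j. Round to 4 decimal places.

μ ≈ 12.8889

B = P + 2I has rows (4, 7, 3); (0, 9, 5); (1, 7, 3)
w1 = Bv₀ = (7, 9, 7)
w2 = Bw1 = (112, 116, 91)
Ratio: 116/9 = 12.8889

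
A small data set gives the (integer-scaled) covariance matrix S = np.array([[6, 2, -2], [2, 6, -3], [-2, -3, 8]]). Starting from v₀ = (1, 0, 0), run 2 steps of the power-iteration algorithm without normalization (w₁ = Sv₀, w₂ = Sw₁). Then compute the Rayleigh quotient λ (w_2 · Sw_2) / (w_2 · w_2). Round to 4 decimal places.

λ ≈ 10.9339

w1 = Sv₀ = (6·1 + 2·0 + (-2)·0; 2·1 + 6·0 + (-3)·0; (-2)·1 + (-3)·0 + 8·0) = (6, 2, -2)
w2 = Sw1 = (6·6 + 2·2 + (-2)·(-2); 2·6 + 6·2 + (-3)·(-2); (-2)·6 + (-3)·2 + 8·(-2)) = (44, 30, -34)
Sw2 = (392, 370, -450)
w2·Sw2 = 44·392 + 30·370 + (-34)·(-450) = 43648; w2·w2 = 44·44 + 30·30 + (-34)·(-34) = 3992
λ ≈ 43648/3992 = 10.9339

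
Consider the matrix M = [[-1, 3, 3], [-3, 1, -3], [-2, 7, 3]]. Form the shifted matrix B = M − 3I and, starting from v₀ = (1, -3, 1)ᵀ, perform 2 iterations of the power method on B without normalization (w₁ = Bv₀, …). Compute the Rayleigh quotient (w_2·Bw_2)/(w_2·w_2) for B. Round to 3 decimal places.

B = M − 3I has rows (-4, 3, 3); (-3, -2, -3); (-2, 7, 0)
w1 = Bv₀ = ((-4)·1 + 3·(-3) + 3·1; (-3)·1 + (-2)·(-3) + (-3)·1; (-2)·1 + 7·(-3) + 0·1) = (-10, 0, -23)
w2 = Bw1 = ((-4)·(-10) + 3·0 + 3·(-23); (-3)·(-10) + (-2)·0 + (-3)·(-23); (-2)·(-10) + 7·0 + 0·(-23)) = (-29, 99, 20)
Bw2 = (473, -171, 751)
w2·Bw2 = -15626; w2·w2 = 11042; μ ≈ -15626/11042 = -1.415

-1.415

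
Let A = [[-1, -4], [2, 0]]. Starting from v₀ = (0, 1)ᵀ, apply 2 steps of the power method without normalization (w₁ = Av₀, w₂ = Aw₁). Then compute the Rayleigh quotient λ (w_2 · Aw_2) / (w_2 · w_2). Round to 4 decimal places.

w1 = Av₀ = ((-1)·0 + (-4)·1; 2·0 + 0·1) = (-4, 0)
w2 = Aw1 = ((-1)·(-4) + (-4)·0; 2·(-4) + 0·0) = (4, -8)
Aw2 = (28, 8)
w2·Aw2 = 4·28 + (-8)·8 = 48; w2·w2 = 4·4 + (-8)·(-8) = 80
λ ≈ 48/80 = 0.6000

λ ≈ 0.6000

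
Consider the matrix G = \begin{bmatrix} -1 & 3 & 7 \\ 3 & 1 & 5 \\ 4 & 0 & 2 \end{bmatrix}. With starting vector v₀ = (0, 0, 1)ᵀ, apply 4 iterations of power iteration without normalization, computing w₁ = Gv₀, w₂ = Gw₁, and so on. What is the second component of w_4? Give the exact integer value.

1952

w1 = Gv₀ = ((-1)·0 + 3·0 + 7·1; 3·0 + 1·0 + 5·1; 4·0 + 0·0 + 2·1) = (7, 5, 2)
w2 = Gw1 = ((-1)·7 + 3·5 + 7·2; 3·7 + 1·5 + 5·2; 4·7 + 0·5 + 2·2) = (22, 36, 32)
w3 = Gw2 = (310, 262, 152)
w4 = Gw3 = (1540, 1952, 1544)
The requested component of w4 is 1952.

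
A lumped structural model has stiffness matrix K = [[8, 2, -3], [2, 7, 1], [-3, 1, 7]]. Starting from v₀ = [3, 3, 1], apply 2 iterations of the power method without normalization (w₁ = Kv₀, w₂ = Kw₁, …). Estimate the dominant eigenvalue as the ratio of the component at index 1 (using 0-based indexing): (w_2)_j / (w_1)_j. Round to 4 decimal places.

λ ≈ 8.9643

w1 = Kv₀ = (8·3 + 2·3 + (-3)·1; 2·3 + 7·3 + 1·1; (-3)·3 + 1·3 + 7·1) = (27, 28, 1)
w2 = Kw1 = (8·27 + 2·28 + (-3)·1; 2·27 + 7·28 + 1·1; (-3)·27 + 1·28 + 7·1) = (269, 251, -46)
Ratio at component: 251 / 28 = 8.9643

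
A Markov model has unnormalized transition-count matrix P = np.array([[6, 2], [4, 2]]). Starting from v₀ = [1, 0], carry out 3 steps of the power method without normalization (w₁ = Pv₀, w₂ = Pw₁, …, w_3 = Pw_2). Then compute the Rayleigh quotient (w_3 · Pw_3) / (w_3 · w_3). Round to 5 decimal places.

w1 = Pv₀ = (6, 4)
w2 = Pw1 = (44, 32)
w3 = Pw2 = (328, 240)
Pw3 = (2448, 1792)
w3·Pw3 = 328·2448 + 240·1792 = 1233024; w3·w3 = 328·328 + 240·240 = 165184
λ ≈ 1233024/165184 = 7.46455

7.46455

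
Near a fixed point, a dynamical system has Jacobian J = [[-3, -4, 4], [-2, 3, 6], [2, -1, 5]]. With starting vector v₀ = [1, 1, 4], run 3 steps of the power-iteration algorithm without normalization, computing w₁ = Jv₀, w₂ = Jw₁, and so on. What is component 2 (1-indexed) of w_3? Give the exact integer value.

1223

w1 = Jv₀ = (9, 25, 21)
w2 = Jw1 = (-43, 183, 98)
w3 = Jw2 = (-211, 1223, 221)
The requested component of w3 is 1223.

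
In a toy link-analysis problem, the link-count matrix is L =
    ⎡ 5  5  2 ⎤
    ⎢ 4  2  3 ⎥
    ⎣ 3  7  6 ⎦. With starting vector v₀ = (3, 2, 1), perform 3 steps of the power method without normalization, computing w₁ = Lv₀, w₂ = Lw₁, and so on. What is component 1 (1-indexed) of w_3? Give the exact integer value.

3381

w1 = Lv₀ = (5·3 + 5·2 + 2·1; 4·3 + 2·2 + 3·1; 3·3 + 7·2 + 6·1) = (27, 19, 29)
w2 = Lw1 = (5·27 + 5·19 + 2·29; 4·27 + 2·19 + 3·29; 3·27 + 7·19 + 6·29) = (288, 233, 388)
w3 = Lw2 = (3381, 2782, 4823)
The requested component of w3 is 3381.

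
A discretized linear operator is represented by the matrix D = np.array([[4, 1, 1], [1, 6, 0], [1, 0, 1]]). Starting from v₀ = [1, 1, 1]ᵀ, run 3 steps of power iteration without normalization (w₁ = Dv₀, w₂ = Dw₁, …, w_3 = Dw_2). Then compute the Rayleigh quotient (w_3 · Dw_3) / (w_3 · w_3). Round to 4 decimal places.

6.4071

w1 = Dv₀ = (6, 7, 2)
w2 = Dw1 = (33, 48, 8)
w3 = Dw2 = (188, 321, 41)
Dw3 = (1114, 2114, 229)
w3·Dw3 = 188·1114 + 321·2114 + 41·229 = 897415; w3·w3 = 188·188 + 321·321 + 41·41 = 140066
λ ≈ 897415/140066 = 6.4071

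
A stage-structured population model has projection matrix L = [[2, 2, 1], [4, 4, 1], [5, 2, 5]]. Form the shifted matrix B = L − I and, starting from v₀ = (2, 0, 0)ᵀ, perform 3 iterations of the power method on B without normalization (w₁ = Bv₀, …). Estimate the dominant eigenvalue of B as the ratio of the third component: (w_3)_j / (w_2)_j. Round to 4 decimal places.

B = L − I has rows (1, 2, 1); (4, 3, 1); (5, 2, 4)
w1 = Bv₀ = (2, 8, 10)
w2 = Bw1 = (28, 42, 66)
w3 = Bw2 = (178, 304, 488)
Ratio: 488/66 = 7.3939

μ ≈ 7.3939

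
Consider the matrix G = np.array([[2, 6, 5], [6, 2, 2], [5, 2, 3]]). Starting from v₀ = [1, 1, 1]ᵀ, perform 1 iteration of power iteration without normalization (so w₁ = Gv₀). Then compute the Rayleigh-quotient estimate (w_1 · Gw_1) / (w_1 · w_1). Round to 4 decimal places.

11.1057

w1 = Gv₀ = (2·1 + 6·1 + 5·1; 6·1 + 2·1 + 2·1; 5·1 + 2·1 + 3·1) = (13, 10, 10)
Gw1 = (136, 118, 115)
w1·Gw1 = 13·136 + 10·118 + 10·115 = 4098; w1·w1 = 13·13 + 10·10 + 10·10 = 369
λ ≈ 4098/369 = 11.1057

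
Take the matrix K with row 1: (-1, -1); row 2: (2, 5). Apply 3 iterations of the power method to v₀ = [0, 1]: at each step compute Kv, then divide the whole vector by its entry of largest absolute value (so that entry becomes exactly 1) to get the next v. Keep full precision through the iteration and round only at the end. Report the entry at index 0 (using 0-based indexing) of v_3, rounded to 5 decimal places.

-0.17757

Kv0 = (-1.000000, 5.000000); divide by 5.000000 → v1 = (-0.200000, 1.000000)
Kv1 = (-0.800000, 4.600000); divide by 4.600000 → v2 = (-0.173913, 1.000000)
Kv2 = (-0.826087, 4.652174); divide by 4.652174 → v3 = (-0.177570, 1.000000)
Requested entry of v3: -19/107 = -0.17757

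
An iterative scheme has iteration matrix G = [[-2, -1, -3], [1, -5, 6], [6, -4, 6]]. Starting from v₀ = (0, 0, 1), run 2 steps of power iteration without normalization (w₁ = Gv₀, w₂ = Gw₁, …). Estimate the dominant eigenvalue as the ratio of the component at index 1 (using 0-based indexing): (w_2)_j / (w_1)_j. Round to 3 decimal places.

0.500

w1 = Gv₀ = ((-2)·0 + (-1)·0 + (-3)·1; 1·0 + (-5)·0 + 6·1; 6·0 + (-4)·0 + 6·1) = (-3, 6, 6)
w2 = Gw1 = ((-2)·(-3) + (-1)·6 + (-3)·6; 1·(-3) + (-5)·6 + 6·6; 6·(-3) + (-4)·6 + 6·6) = (-18, 3, -6)
Ratio at component: 3 / 6 = 0.500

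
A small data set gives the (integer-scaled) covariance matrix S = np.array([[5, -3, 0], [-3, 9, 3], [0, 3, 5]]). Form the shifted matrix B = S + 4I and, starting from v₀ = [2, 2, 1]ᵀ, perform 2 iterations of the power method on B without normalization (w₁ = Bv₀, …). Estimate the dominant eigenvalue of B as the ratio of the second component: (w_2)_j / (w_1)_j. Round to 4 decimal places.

13.3913

B = S + 4I has rows (9, -3, 0); (-3, 13, 3); (0, 3, 9)
w1 = Bv₀ = (9·2 + (-3)·2 + 0·1; (-3)·2 + 13·2 + 3·1; 0·2 + 3·2 + 9·1) = (12, 23, 15)
w2 = Bw1 = (9·12 + (-3)·23 + 0·15; (-3)·12 + 13·23 + 3·15; 0·12 + 3·23 + 9·15) = (39, 308, 204)
Ratio: 308/23 = 13.3913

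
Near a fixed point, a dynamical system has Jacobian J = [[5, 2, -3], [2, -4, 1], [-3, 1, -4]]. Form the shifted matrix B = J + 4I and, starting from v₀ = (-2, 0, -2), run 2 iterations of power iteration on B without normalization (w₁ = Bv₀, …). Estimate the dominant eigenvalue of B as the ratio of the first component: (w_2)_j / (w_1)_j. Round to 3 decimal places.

B = J + 4I has rows (9, 2, -3); (2, 0, 1); (-3, 1, 0)
w1 = Bv₀ = (9·(-2) + 2·0 + (-3)·(-2); 2·(-2) + 0·0 + 1·(-2); (-3)·(-2) + 1·0 + 0·(-2)) = (-12, -6, 6)
w2 = Bw1 = (9·(-12) + 2·(-6) + (-3)·6; 2·(-12) + 0·(-6) + 1·6; (-3)·(-12) + 1·(-6) + 0·6) = (-138, -18, 30)
Ratio: -138/-12 = 11.500

μ ≈ 11.500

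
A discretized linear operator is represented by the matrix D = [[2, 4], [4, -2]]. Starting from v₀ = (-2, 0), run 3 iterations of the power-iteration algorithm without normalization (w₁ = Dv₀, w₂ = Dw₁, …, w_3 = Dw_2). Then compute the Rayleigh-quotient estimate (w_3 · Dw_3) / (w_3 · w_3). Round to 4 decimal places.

λ ≈ 2.0000

w1 = Dv₀ = (2·(-2) + 4·0; 4·(-2) + (-2)·0) = (-4, -8)
w2 = Dw1 = (2·(-4) + 4·(-8); 4·(-4) + (-2)·(-8)) = (-40, 0)
w3 = Dw2 = (-80, -160)
Dw3 = (-800, 0)
w3·Dw3 = (-80)·(-800) + (-160)·0 = 64000; w3·w3 = (-80)·(-80) + (-160)·(-160) = 32000
λ ≈ 64000/32000 = 2.0000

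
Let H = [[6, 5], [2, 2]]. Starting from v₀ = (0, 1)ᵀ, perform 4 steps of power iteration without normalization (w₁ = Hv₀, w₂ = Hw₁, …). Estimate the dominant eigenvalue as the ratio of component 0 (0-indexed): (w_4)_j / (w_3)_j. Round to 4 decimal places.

7.7419

w1 = Hv₀ = (6·0 + 5·1; 2·0 + 2·1) = (5, 2)
w2 = Hw1 = (6·5 + 5·2; 2·5 + 2·2) = (40, 14)
w3 = Hw2 = (310, 108)
w4 = Hw3 = (2400, 836)
Ratio at component: 2400 / 310 = 7.7419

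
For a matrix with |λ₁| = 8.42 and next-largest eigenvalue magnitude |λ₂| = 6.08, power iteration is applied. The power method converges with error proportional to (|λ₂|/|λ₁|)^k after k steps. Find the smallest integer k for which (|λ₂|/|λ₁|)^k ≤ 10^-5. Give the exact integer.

|λ₂/λ₁| = 6.08/8.42 = 0.72209
Need k ≥ ln(10^-5) / ln(0.72209) = -11.5129 / -0.3256 ≈ 35.359
Smallest integer k satisfying the bound: 36

36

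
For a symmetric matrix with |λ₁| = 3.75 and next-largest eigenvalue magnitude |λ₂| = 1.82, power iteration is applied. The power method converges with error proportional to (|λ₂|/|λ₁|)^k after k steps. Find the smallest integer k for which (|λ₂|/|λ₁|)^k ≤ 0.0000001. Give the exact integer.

23

|λ₂/λ₁| = 1.82/3.75 = 0.48533
Need k ≥ ln(0.0000001) / ln(0.48533) = -16.1181 / -0.7229 ≈ 22.296
Smallest integer k satisfying the bound: 23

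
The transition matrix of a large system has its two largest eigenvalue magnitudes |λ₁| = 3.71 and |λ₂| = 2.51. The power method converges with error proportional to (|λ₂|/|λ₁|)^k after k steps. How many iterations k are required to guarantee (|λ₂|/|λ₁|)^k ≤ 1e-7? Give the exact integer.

42

|λ₂/λ₁| = 2.51/3.71 = 0.67655
Need k ≥ ln(1e-7) / ln(0.67655) = -16.1181 / -0.3907 ≈ 41.249
Smallest integer k satisfying the bound: 42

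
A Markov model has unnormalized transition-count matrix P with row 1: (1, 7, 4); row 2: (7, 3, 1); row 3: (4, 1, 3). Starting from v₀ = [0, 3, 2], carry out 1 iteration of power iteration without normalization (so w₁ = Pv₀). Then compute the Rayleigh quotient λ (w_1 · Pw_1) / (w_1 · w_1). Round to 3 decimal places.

7.861

w1 = Pv₀ = (29, 11, 9)
Pw1 = (142, 245, 154)
w1·Pw1 = 29·142 + 11·245 + 9·154 = 8199; w1·w1 = 29·29 + 11·11 + 9·9 = 1043
λ ≈ 8199/1043 = 7.861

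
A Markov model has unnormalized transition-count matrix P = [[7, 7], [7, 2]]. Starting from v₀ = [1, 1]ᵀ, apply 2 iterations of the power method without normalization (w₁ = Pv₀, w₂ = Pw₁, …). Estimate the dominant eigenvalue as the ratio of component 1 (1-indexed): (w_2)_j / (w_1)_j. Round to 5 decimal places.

λ ≈ 11.50000

w1 = Pv₀ = (7·1 + 7·1; 7·1 + 2·1) = (14, 9)
w2 = Pw1 = (7·14 + 7·9; 7·14 + 2·9) = (161, 116)
Ratio at component: 161 / 14 = 11.50000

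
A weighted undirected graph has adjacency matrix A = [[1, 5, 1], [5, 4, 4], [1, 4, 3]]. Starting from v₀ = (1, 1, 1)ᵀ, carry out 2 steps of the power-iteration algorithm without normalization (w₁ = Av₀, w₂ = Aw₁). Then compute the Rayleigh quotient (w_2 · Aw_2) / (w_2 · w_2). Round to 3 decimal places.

w1 = Av₀ = (1·1 + 5·1 + 1·1; 5·1 + 4·1 + 4·1; 1·1 + 4·1 + 3·1) = (7, 13, 8)
w2 = Aw1 = (1·7 + 5·13 + 1·8; 5·7 + 4·13 + 4·8; 1·7 + 4·13 + 3·8) = (80, 119, 83)
Aw2 = (758, 1208, 805)
w2·Aw2 = 80·758 + 119·1208 + 83·805 = 271207; w2·w2 = 80·80 + 119·119 + 83·83 = 27450
λ ≈ 271207/27450 = 9.880

9.880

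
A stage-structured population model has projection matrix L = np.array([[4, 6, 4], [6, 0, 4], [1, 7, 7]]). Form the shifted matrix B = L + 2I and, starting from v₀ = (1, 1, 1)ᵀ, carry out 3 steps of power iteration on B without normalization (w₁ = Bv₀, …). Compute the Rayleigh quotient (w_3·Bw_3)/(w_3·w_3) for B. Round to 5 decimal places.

μ ≈ 15.05256

B = L + 2I has rows (6, 6, 4); (6, 2, 4); (1, 7, 9)
w1 = Bv₀ = (16, 12, 17)
w2 = Bw1 = (236, 188, 253)
w3 = Bw2 = (3556, 2804, 3829)
Bw3 = (53476, 42260, 57645)
w3·Bw3 = 529380401; w3·w3 = 35168793; μ ≈ 529380401/35168793 = 15.05256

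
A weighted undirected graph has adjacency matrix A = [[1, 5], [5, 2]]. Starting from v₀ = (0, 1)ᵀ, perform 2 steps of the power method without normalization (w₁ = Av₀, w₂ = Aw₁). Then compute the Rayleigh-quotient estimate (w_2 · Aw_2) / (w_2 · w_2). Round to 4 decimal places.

λ ≈ 5.8696

w1 = Av₀ = (1·0 + 5·1; 5·0 + 2·1) = (5, 2)
w2 = Aw1 = (1·5 + 5·2; 5·5 + 2·2) = (15, 29)
Aw2 = (160, 133)
w2·Aw2 = 15·160 + 29·133 = 6257; w2·w2 = 15·15 + 29·29 = 1066
λ ≈ 6257/1066 = 5.8696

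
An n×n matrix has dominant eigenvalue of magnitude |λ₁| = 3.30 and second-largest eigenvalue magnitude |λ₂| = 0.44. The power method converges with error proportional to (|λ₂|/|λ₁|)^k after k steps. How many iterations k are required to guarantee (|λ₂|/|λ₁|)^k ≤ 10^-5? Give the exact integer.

6

|λ₂/λ₁| = 0.44/3.30 = 0.13333
Need k ≥ ln(10^-5) / ln(0.13333) = -11.5129 / -2.0149 ≈ 5.714
Smallest integer k satisfying the bound: 6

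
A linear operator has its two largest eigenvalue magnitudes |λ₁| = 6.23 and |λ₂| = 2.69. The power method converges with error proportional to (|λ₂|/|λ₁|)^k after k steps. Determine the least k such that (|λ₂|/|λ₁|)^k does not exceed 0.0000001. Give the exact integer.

|λ₂/λ₁| = 2.69/6.23 = 0.43178
Need k ≥ ln(0.0000001) / ln(0.43178) = -16.1181 / -0.8398 ≈ 19.192
Smallest integer k satisfying the bound: 20

20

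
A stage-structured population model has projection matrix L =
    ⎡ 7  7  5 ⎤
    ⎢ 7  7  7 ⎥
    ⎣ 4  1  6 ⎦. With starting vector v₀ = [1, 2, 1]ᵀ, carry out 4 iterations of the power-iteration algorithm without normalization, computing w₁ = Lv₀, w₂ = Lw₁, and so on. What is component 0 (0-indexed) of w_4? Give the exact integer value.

122526

w1 = Lv₀ = (7·1 + 7·2 + 5·1; 7·1 + 7·2 + 7·1; 4·1 + 1·2 + 6·1) = (26, 28, 12)
w2 = Lw1 = (7·26 + 7·28 + 5·12; 7·26 + 7·28 + 7·12; 4·26 + 1·28 + 6·12) = (438, 462, 204)
w3 = Lw2 = (7320, 7728, 3438)
w4 = Lw3 = (122526, 129402, 57636)
The requested component of w4 is 122526.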